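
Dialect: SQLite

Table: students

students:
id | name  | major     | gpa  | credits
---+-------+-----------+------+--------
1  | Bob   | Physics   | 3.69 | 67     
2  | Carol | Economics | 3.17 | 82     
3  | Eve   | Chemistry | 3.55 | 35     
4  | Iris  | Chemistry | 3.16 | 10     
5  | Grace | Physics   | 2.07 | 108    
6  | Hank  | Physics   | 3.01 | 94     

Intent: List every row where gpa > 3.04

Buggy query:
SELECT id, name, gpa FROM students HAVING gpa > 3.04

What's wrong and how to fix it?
Bug: HAVING filters the output of aggregation, but this query has no GROUP BY and no aggregate functions, so SQLite rejects it (HAVING clause on a non-aggregate query); the condition here is per row

Fix: Replace HAVING with WHERE since the condition applies to individual rows

Corrected query:
SELECT id, name, gpa FROM students WHERE gpa > 3.04

Result:
id | name  | gpa 
---+-------+-----
1  | Bob   | 3.69
2  | Carol | 3.17
3  | Eve   | 3.55
4  | Iris  | 3.16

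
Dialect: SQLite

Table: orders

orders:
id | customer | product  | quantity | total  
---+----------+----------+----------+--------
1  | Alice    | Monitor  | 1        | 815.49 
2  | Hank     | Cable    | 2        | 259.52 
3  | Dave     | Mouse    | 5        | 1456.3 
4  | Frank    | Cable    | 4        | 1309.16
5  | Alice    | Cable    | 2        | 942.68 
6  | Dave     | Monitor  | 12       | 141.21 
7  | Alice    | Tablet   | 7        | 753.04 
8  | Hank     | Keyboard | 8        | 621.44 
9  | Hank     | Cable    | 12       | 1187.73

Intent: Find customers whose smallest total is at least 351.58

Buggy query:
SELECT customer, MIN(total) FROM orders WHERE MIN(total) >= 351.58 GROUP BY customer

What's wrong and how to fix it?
Bug: MIN() in WHERE is a misuse of aggregate

Fix: Replace WHERE with HAVING after the GROUP BY

Corrected query:
SELECT customer, MIN(total) FROM orders GROUP BY customer HAVING MIN(total) >= 351.58

Result:
customer | MIN(total)
---------+-----------
Alice    | 753.04    
Frank    | 1309.16   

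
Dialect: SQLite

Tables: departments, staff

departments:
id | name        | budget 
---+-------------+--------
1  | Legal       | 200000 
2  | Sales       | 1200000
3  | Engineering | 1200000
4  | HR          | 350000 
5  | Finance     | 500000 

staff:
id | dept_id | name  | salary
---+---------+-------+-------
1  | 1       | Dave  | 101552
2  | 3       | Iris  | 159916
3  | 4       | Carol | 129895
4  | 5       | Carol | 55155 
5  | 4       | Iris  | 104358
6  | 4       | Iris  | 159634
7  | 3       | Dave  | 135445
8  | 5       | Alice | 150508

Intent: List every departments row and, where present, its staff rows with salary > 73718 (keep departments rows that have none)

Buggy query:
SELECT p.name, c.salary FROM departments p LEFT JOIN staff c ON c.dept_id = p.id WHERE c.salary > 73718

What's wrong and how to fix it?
Bug: A WHERE condition on the right-hand table after LEFT JOIN drops unmatched parents

Fix: Move the right-table condition into the ON clause so unmatched parents are kept

Corrected query:
SELECT p.name, c.salary FROM departments p LEFT JOIN staff c ON c.dept_id = p.id AND c.salary > 73718

Result:
name        | salary
------------+-------
Legal       | 101552
Sales       | NULL  
Engineering | 135445
Engineering | 159916
HR          | 104358
HR          | 129895
HR          | 159634
Finance     | 150508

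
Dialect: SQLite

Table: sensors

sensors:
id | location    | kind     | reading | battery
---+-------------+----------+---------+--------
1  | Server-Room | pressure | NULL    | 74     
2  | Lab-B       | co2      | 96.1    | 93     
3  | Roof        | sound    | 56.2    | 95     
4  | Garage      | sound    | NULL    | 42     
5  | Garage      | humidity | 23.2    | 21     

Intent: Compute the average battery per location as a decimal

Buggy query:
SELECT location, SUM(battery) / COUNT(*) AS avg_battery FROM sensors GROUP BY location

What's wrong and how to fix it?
Bug: Both operands are integers, so '/' performs integer division and truncates

Fix: Cast one side to REAL so the division keeps the fractional part

Corrected query:
SELECT location, SUM(battery) * 1.0 / COUNT(*) AS avg_battery FROM sensors GROUP BY location

Result:
location    | avg_battery
------------+------------
Garage      | 31.5       
Lab-B       | 93         
Roof        | 95         
Server-Room | 74         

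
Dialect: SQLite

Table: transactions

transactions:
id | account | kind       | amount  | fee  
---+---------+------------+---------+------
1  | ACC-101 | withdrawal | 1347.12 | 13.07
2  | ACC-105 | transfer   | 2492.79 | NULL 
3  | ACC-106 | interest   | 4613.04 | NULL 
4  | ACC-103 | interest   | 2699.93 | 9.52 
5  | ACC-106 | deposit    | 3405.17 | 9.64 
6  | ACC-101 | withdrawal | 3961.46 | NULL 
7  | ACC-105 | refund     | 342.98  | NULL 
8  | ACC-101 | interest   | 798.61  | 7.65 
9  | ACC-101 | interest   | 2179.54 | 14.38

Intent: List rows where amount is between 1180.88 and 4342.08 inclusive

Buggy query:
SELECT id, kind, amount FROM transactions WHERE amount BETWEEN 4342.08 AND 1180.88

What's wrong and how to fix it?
Bug: BETWEEN expects the lower bound first; with 4342.08 AND 1180.88 the range is empty

Fix: Swap the bounds so the smaller value comes first

Corrected query:
SELECT id, kind, amount FROM transactions WHERE amount BETWEEN 1180.88 AND 4342.08

Result:
id | kind       | amount 
---+------------+--------
1  | withdrawal | 1347.12
2  | transfer   | 2492.79
4  | interest   | 2699.93
5  | deposit    | 3405.17
6  | withdrawal | 3961.46
9  | interest   | 2179.54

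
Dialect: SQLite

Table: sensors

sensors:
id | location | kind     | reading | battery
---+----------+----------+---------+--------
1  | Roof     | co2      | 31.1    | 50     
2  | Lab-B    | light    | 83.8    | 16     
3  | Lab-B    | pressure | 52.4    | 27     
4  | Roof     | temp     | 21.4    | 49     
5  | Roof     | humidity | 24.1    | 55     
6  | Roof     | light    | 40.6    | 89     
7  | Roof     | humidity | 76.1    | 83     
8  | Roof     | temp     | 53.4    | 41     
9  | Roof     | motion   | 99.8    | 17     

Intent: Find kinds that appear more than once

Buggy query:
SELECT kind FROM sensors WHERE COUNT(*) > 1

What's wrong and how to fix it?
Bug: WHERE can't reference COUNT(*); aggregates are computed after WHERE

Fix: Group first, then use HAVING for the count condition

Corrected query:
SELECT kind FROM sensors GROUP BY kind HAVING COUNT(*) > 1

Result:
kind    
--------
humidity
light   
temp    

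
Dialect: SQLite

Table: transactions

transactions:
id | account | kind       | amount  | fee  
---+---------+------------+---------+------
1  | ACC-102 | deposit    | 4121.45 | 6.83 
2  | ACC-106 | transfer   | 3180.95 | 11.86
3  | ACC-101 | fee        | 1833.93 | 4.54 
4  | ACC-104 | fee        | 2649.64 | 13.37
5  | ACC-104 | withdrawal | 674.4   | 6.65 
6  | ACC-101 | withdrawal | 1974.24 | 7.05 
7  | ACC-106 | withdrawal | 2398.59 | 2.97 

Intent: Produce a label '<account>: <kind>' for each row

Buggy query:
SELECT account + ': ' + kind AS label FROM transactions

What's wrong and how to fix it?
Bug: SQLite uses || for string concatenation; + coerces text to numbers (yielding 0)

Fix: Use the || operator for string concatenation

Corrected query:
SELECT account || ': ' || kind AS label FROM transactions

Result:
label              
-------------------
ACC-102: deposit   
ACC-106: transfer  
ACC-101: fee       
ACC-104: fee       
ACC-104: withdrawal
ACC-101: withdrawal
ACC-106: withdrawal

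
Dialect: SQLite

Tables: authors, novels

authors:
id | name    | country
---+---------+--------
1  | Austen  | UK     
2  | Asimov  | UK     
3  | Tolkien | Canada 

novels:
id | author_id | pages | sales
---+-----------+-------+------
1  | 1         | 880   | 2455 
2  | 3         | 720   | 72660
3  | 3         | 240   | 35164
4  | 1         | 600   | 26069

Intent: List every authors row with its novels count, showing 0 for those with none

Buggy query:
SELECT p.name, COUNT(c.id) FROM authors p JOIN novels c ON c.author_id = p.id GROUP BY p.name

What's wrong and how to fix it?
Bug: An inner join excludes parents with zero children

Fix: Switch to LEFT JOIN to retain unmatched parent rows

Corrected query:
SELECT p.name, COUNT(c.id) FROM authors p LEFT JOIN novels c ON c.author_id = p.id GROUP BY p.name

Result:
name    | COUNT(c.id)
--------+------------
Asimov  | 0          
Austen  | 2          
Tolkien | 2          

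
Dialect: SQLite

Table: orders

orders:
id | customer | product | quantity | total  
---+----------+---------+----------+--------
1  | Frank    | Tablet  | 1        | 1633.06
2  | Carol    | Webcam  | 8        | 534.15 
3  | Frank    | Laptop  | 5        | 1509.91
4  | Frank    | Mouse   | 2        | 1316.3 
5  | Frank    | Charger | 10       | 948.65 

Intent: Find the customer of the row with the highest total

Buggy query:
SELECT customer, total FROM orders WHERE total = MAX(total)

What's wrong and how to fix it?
Bug: WHERE is evaluated per row; an aggregate over the whole table isn't defined there

Fix: Use a subquery: WHERE total = (SELECT MAX(total) FROM orders)

Corrected query:
SELECT customer, total FROM orders WHERE total = (SELECT MAX(total) FROM orders)

Result:
customer | total  
---------+--------
Frank    | 1633.06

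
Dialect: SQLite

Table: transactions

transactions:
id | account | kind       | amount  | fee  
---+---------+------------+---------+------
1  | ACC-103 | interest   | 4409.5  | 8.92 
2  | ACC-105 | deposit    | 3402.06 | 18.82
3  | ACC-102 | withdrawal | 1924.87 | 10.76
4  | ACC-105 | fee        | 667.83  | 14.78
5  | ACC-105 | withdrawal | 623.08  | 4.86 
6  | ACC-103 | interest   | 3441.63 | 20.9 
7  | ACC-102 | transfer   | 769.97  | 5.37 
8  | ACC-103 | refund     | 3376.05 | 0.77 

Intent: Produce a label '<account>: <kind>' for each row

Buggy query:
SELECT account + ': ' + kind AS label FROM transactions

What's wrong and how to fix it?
Bug: SQLite uses || for string concatenation; + coerces text to numbers (yielding 0)

Fix: Use the || operator for string concatenation

Corrected query:
SELECT account || ': ' || kind AS label FROM transactions

Result:
label              
-------------------
ACC-103: interest  
ACC-105: deposit   
ACC-102: withdrawal
ACC-105: fee       
ACC-105: withdrawal
ACC-103: interest  
ACC-102: transfer  
ACC-103: refund    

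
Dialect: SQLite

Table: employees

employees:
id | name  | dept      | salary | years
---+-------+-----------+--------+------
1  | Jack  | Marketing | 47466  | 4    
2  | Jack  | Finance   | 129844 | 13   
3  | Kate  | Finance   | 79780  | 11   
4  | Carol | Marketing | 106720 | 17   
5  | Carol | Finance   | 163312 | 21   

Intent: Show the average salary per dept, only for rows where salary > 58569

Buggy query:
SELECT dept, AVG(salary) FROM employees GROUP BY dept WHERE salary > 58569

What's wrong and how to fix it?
Bug: Row-level WHERE must come before GROUP BY in the clause order

Fix: Place WHERE between FROM and GROUP BY

Corrected query:
SELECT dept, AVG(salary) FROM employees WHERE salary > 58569 GROUP BY dept

Result:
dept      | AVG(salary)
----------+------------
Finance   | 124312     
Marketing | 106720     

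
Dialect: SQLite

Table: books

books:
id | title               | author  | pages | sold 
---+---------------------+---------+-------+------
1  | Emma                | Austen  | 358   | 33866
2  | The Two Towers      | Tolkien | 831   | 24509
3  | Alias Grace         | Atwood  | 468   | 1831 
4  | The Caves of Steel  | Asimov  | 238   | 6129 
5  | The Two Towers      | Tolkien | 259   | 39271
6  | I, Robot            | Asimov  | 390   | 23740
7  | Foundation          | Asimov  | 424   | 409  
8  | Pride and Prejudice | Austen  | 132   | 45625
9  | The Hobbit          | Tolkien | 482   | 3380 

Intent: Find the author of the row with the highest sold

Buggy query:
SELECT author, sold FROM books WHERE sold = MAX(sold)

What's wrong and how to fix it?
Bug: MAX(sold) is an aggregate and cannot be used directly in WHERE

Fix: Wrap MAX in a scalar subquery so WHERE compares against a single value

Corrected query:
SELECT author, sold FROM books WHERE sold = (SELECT MAX(sold) FROM books)

Result:
author | sold 
-------+------
Austen | 45625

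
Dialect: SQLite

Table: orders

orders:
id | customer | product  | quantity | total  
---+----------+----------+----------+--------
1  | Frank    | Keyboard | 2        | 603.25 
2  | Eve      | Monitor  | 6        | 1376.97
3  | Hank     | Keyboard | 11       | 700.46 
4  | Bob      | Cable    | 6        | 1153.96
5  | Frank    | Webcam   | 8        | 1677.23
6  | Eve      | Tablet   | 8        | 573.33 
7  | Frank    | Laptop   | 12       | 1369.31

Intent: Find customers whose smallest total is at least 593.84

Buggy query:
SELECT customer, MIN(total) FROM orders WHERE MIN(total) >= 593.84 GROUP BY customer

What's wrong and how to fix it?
Bug: Aggregates like MIN are computed per group after WHERE runs

Fix: Replace WHERE with HAVING after the GROUP BY

Corrected query:
SELECT customer, MIN(total) FROM orders GROUP BY customer HAVING MIN(total) >= 593.84

Result:
customer | MIN(total)
---------+-----------
Bob      | 1153.96   
Frank    | 603.25    
Hank     | 700.46    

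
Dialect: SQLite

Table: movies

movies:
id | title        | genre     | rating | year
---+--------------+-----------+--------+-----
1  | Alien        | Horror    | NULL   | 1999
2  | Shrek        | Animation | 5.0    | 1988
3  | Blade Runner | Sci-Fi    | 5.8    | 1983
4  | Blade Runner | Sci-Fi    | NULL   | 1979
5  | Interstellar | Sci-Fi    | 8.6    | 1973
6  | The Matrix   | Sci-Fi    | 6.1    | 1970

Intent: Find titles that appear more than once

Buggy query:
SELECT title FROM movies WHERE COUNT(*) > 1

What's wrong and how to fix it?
Bug: COUNT(*) is an aggregate and cannot be used in WHERE

Fix: Group first, then use HAVING for the count condition

Corrected query:
SELECT title FROM movies GROUP BY title HAVING COUNT(*) > 1

Result:
title       
------------
Blade Runner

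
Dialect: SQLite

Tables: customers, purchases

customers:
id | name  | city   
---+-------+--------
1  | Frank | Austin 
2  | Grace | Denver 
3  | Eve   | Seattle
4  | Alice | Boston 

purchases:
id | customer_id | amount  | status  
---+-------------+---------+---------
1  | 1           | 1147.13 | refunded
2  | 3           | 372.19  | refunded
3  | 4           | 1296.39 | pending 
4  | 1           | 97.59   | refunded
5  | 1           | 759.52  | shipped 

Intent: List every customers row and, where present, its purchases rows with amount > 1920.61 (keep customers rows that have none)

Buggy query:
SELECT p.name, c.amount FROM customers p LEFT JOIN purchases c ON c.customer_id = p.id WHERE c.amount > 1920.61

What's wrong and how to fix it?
Bug: Filtering c.amount in WHERE discards the NULL rows produced by LEFT JOIN, turning it into an inner join

Fix: Move the right-table condition into the ON clause so unmatched parents are kept

Corrected query:
SELECT p.name, c.amount FROM customers p LEFT JOIN purchases c ON c.customer_id = p.id AND c.amount > 1920.61

Result:
name  | amount
------+-------
Frank | NULL  
Grace | NULL  
Eve   | NULL  
Alice | NULL  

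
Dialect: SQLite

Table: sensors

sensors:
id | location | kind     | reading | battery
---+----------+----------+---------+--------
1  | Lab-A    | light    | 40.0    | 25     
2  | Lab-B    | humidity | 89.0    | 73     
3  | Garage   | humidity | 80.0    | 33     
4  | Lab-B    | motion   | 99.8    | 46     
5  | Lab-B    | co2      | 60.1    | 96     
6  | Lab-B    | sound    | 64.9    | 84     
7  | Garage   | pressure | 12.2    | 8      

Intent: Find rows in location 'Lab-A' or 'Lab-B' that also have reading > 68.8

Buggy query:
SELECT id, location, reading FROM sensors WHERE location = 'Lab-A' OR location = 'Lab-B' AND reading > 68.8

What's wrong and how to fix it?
Bug: Without parentheses, AND is evaluated before OR, so the reading filter only applies to the 'Lab-B' branch

Fix: Group the OR with parentheses (or use IN), then AND the threshold

Corrected query:
SELECT id, location, reading FROM sensors WHERE (location = 'Lab-A' OR location = 'Lab-B') AND reading > 68.8

Result:
id | location | reading
---+----------+--------
2  | Lab-B    | 89     
4  | Lab-B    | 99.8   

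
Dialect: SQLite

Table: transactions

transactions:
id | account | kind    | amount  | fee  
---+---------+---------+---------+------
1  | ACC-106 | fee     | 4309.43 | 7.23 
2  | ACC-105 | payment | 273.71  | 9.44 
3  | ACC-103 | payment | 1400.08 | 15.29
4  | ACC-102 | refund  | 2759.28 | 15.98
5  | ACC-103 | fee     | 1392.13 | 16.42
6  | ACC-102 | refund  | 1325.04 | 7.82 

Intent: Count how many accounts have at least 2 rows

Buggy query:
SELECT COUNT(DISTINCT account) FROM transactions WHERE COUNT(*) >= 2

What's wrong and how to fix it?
Bug: COUNT(*) cannot appear in WHERE; the per-group count doesn't exist yet

Fix: Use a subquery that GROUPs and filters with HAVING, then count its rows

Corrected query:
SELECT COUNT(*) FROM (SELECT account FROM transactions GROUP BY account HAVING COUNT(*) >= 2)

Result:
COUNT(*)
--------
2       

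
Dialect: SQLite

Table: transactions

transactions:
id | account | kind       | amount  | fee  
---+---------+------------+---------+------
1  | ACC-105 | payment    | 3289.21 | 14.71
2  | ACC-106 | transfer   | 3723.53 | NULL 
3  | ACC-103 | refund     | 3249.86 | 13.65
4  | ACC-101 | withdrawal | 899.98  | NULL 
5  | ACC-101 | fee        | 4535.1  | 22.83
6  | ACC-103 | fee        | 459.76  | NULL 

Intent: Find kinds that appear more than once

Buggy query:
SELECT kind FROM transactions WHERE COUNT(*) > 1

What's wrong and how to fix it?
Bug: COUNT(*) is an aggregate and cannot be used in WHERE

Fix: GROUP BY kind, then filter groups with HAVING COUNT(*) > 1

Corrected query:
SELECT kind FROM transactions GROUP BY kind HAVING COUNT(*) > 1

Result:
kind
----
fee 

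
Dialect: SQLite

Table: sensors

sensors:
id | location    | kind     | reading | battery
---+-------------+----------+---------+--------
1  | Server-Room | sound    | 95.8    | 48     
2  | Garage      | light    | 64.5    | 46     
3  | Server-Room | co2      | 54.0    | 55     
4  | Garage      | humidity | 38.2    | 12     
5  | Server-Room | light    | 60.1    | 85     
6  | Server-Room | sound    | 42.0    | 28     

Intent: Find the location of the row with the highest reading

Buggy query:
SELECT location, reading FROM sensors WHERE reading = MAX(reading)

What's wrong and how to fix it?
Bug: MAX(reading) is an aggregate and cannot be used directly in WHERE

Fix: Wrap MAX in a scalar subquery so WHERE compares against a single value

Corrected query:
SELECT location, reading FROM sensors WHERE reading = (SELECT MAX(reading) FROM sensors)

Result:
location    | reading
------------+--------
Server-Room | 95.8   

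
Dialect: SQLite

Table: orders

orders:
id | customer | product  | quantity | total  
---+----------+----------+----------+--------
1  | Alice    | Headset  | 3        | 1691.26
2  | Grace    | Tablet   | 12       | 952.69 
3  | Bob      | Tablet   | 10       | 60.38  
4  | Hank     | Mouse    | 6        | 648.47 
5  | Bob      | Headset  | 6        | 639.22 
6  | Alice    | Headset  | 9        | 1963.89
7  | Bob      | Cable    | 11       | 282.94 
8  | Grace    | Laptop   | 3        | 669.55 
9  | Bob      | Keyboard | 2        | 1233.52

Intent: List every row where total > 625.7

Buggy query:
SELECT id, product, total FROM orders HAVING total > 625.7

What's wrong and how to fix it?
Bug: This is a non-aggregate query (no GROUP BY, no aggregates), so in SQLite the HAVING clause is invalid here; a row-level condition belongs in WHERE

Fix: Replace HAVING with WHERE since the condition applies to individual rows

Corrected query:
SELECT id, product, total FROM orders WHERE total > 625.7

Result:
id | product  | total  
---+----------+--------
1  | Headset  | 1691.26
2  | Tablet   | 952.69 
4  | Mouse    | 648.47 
5  | Headset  | 639.22 
6  | Headset  | 1963.89
8  | Laptop   | 669.55 
9  | Keyboard | 1233.52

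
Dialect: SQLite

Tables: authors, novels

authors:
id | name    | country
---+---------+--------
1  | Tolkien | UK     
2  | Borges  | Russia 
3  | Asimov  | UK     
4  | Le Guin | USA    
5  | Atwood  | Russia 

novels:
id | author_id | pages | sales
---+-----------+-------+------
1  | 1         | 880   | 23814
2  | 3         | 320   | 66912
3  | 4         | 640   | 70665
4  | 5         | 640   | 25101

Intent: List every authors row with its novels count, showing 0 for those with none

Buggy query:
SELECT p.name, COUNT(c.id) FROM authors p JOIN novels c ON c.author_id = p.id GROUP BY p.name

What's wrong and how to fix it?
Bug: INNER JOIN drops authors rows that have no matching novels rows

Fix: Use LEFT JOIN so parents without children still appear (COUNT(c.id) gives 0)

Corrected query:
SELECT p.name, COUNT(c.id) FROM authors p LEFT JOIN novels c ON c.author_id = p.id GROUP BY p.name

Result:
name    | COUNT(c.id)
--------+------------
Asimov  | 1          
Atwood  | 1          
Borges  | 0          
Le Guin | 1          
Tolkien | 1          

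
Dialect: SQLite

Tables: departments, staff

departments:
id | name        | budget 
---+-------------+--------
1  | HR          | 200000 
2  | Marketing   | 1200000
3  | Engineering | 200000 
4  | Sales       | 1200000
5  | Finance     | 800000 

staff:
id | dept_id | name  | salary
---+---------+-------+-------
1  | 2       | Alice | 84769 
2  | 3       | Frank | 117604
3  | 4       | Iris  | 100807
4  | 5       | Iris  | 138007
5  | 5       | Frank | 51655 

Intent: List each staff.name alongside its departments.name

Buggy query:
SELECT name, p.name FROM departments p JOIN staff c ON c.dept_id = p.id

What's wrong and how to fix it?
Bug: Both tables have a 'name' column; the unqualified reference is ambiguous

Fix: Qualify the column with its table alias (c.name)

Corrected query:
SELECT c.name, p.name FROM departments p JOIN staff c ON c.dept_id = p.id

Result:
name  | name       
------+------------
Alice | Marketing  
Frank | Engineering
Iris  | Sales      
Iris  | Finance    
Frank | Finance    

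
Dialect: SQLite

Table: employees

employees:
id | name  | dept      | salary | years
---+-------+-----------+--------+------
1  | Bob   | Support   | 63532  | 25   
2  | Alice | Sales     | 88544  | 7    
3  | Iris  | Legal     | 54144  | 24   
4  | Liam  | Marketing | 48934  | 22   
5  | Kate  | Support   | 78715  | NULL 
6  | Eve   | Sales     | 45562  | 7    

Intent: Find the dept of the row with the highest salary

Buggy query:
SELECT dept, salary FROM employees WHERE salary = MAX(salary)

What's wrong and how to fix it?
Bug: MAX(salary) is an aggregate and cannot be used directly in WHERE

Fix: Use a subquery: WHERE salary = (SELECT MAX(salary) FROM employees)

Corrected query:
SELECT dept, salary FROM employees WHERE salary = (SELECT MAX(salary) FROM employees)

Result:
dept  | salary
------+-------
Sales | 88544 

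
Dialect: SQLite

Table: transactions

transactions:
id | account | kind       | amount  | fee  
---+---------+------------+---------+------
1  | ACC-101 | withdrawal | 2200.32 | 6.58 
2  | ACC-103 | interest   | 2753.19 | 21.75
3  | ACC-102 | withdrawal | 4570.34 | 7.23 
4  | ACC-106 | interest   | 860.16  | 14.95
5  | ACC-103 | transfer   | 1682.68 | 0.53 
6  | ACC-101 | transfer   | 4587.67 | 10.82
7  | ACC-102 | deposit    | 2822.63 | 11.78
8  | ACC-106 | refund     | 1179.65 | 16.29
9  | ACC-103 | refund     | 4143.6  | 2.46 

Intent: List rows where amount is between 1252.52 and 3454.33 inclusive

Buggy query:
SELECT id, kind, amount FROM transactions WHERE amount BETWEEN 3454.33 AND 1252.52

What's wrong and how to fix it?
Bug: BETWEEN expects the lower bound first; with 3454.33 AND 1252.52 the range is empty

Fix: Write BETWEEN 1252.52 AND 3454.33

Corrected query:
SELECT id, kind, amount FROM transactions WHERE amount BETWEEN 1252.52 AND 3454.33

Result:
id | kind       | amount 
---+------------+--------
1  | withdrawal | 2200.32
2  | interest   | 2753.19
5  | transfer   | 1682.68
7  | deposit    | 2822.63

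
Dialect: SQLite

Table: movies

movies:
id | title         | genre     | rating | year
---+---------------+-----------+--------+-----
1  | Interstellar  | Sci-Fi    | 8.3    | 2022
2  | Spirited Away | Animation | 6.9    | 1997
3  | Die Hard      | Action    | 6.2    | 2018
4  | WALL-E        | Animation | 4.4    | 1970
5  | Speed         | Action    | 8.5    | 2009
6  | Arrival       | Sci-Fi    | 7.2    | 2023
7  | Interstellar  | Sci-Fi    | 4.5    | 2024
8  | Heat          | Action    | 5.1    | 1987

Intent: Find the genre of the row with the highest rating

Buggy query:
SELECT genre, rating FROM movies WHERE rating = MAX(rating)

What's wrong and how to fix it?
Bug: WHERE is evaluated per row; an aggregate over the whole table isn't defined there

Fix: Wrap MAX in a scalar subquery so WHERE compares against a single value

Corrected query:
SELECT genre, rating FROM movies WHERE rating = (SELECT MAX(rating) FROM movies)

Result:
genre  | rating
-------+-------
Action | 8.5   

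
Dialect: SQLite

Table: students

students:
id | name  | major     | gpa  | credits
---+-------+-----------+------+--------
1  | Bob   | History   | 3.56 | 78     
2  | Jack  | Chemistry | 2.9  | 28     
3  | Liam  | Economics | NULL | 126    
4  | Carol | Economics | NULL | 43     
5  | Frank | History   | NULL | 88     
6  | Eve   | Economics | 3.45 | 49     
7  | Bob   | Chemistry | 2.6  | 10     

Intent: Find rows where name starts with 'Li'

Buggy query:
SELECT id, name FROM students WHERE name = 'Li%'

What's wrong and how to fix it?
Bug: '=' compares the literal string including the % character; pattern matching needs LIKE

Fix: Use LIKE for wildcard pattern matching

Corrected query:
SELECT id, name FROM students WHERE name LIKE 'Li%'

Result:
id | name
---+-----
3  | Liam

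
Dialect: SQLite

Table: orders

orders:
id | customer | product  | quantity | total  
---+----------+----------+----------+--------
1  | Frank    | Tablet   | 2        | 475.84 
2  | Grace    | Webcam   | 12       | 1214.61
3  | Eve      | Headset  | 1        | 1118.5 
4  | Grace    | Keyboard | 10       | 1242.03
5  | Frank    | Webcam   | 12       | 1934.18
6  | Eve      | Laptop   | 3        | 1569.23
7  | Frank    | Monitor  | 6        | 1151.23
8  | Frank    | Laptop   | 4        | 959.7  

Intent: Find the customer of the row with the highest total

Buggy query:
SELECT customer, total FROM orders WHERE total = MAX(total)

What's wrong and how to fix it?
Bug: MAX(total) is an aggregate and cannot be used directly in WHERE

Fix: Wrap MAX in a scalar subquery so WHERE compares against a single value

Corrected query:
SELECT customer, total FROM orders WHERE total = (SELECT MAX(total) FROM orders)

Result:
customer | total  
---------+--------
Frank    | 1934.18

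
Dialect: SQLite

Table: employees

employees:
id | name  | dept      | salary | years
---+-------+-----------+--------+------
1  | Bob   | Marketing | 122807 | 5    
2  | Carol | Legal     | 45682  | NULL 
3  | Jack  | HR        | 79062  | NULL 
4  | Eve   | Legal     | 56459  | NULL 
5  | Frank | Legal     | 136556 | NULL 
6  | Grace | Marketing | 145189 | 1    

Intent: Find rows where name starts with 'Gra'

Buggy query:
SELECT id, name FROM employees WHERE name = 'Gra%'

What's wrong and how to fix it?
Bug: Wildcards only work with LIKE; '=' treats '%' as a literal character

Fix: Use LIKE for wildcard pattern matching

Corrected query:
SELECT id, name FROM employees WHERE name LIKE 'Gra%'

Result:
id | name 
---+------
6  | Grace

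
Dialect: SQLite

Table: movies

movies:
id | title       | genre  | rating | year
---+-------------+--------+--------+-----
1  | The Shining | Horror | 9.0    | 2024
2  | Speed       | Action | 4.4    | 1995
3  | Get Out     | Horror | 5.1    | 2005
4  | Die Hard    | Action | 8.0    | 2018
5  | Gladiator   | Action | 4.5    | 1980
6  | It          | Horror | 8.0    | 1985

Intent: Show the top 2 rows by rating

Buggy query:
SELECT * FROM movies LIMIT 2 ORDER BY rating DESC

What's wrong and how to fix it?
Bug: ORDER BY cannot follow LIMIT; LIMIT is the final clause

Fix: Sort with ORDER BY, then apply LIMIT

Corrected query:
SELECT * FROM movies ORDER BY rating DESC LIMIT 2

Result:
id | title       | genre  | rating | year
---+-------------+--------+--------+-----
1  | The Shining | Horror | 9      | 2024
4  | Die Hard    | Action | 8      | 2018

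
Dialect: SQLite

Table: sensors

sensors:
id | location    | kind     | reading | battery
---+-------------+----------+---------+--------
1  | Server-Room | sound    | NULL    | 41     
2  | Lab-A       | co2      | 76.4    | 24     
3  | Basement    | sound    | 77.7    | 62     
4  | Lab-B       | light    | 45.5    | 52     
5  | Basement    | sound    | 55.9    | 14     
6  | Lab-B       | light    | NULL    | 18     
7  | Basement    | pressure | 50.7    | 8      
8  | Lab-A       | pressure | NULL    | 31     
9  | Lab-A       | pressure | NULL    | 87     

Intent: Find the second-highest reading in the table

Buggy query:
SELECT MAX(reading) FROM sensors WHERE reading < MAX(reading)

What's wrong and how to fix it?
Bug: The inner MAX is an aggregate inside WHERE, which is not allowed

Fix: Compute the overall MAX in a subquery, then take MAX of rows below it

Corrected query:
SELECT MAX(reading) FROM sensors WHERE reading < (SELECT MAX(reading) FROM sensors)

Result:
MAX(reading)
------------
76.4        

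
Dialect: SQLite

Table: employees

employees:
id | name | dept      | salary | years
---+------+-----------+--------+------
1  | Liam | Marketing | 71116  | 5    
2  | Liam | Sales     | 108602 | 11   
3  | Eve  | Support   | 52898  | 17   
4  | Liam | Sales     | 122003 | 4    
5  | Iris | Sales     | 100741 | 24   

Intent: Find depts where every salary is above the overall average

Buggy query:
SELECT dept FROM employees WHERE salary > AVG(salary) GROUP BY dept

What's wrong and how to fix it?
Bug: WHERE evaluates per row before aggregation, so AVG() is unavailable

Fix: Use a subquery for AVG and a HAVING MIN(...) filter so the condition holds for every row in the group

Corrected query:
SELECT dept FROM employees GROUP BY dept HAVING MIN(salary) > (SELECT AVG(salary) FROM employees)

Result:
dept 
-----
Sales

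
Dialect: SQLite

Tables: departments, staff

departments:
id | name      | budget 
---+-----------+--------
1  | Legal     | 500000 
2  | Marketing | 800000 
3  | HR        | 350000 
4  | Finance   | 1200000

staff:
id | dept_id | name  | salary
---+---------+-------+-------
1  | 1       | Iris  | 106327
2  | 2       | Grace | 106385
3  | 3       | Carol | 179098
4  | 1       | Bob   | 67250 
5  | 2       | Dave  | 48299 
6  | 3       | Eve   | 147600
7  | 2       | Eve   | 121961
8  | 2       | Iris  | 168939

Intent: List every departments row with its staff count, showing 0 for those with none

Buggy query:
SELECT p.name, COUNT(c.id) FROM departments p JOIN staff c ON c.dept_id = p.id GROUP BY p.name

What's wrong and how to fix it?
Bug: INNER JOIN drops departments rows that have no matching staff rows

Fix: Use LEFT JOIN so parents without children still appear (COUNT(c.id) gives 0)

Corrected query:
SELECT p.name, COUNT(c.id) FROM departments p LEFT JOIN staff c ON c.dept_id = p.id GROUP BY p.name

Result:
name      | COUNT(c.id)
----------+------------
Finance   | 0          
HR        | 2          
Legal     | 2          
Marketing | 4          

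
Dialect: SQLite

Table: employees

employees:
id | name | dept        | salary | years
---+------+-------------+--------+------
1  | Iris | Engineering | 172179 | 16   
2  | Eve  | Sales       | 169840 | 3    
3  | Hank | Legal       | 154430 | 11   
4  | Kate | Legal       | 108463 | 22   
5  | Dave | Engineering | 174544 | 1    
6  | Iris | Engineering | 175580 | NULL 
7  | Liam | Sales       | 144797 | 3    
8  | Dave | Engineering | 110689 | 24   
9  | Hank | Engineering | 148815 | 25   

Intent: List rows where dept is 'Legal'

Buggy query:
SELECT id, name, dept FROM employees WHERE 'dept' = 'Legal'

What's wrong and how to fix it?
Bug: Single quotes denote string literals in SQL; the column name is being compared as a constant string

Fix: Remove the quotes around the column name (or use double quotes for an identifier)

Corrected query:
SELECT id, name, dept FROM employees WHERE dept = 'Legal'

Result:
id | name | dept 
---+------+------
3  | Hank | Legal
4  | Kate | Legal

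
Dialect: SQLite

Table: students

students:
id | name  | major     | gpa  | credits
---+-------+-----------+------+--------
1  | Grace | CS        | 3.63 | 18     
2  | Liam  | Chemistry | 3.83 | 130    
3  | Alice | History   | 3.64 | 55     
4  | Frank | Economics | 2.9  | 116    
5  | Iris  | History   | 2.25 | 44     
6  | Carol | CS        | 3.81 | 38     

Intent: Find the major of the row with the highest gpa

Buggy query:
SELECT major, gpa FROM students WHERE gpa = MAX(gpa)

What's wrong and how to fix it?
Bug: WHERE is evaluated per row; an aggregate over the whole table isn't defined there

Fix: Use a subquery: WHERE gpa = (SELECT MAX(gpa) FROM students)

Corrected query:
SELECT major, gpa FROM students WHERE gpa = (SELECT MAX(gpa) FROM students)

Result:
major     | gpa 
----------+-----
Chemistry | 3.83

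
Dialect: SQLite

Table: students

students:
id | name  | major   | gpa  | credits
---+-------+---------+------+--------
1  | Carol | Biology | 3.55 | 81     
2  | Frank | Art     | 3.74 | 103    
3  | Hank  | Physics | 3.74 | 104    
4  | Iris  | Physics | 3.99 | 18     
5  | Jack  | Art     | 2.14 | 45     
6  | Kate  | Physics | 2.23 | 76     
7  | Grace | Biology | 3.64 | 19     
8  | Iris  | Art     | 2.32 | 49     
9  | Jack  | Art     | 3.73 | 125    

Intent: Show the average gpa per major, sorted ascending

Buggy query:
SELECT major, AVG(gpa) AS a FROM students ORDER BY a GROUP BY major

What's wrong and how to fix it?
Bug: GROUP BY must precede ORDER BY

Fix: Reorder: SELECT … FROM … GROUP BY … ORDER BY …

Corrected query:
SELECT major, AVG(gpa) AS a FROM students GROUP BY major ORDER BY a

Result:
major   | a     
--------+-------
Art     | 2.9825
Physics | 3.32  
Biology | 3.595 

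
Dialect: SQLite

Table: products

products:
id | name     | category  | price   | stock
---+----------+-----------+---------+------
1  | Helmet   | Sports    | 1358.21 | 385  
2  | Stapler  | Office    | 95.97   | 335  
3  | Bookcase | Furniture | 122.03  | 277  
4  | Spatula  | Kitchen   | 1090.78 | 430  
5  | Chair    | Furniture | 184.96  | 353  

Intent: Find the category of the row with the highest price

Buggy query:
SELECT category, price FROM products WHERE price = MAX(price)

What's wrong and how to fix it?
Bug: WHERE is evaluated per row; an aggregate over the whole table isn't defined there

Fix: Wrap MAX in a scalar subquery so WHERE compares against a single value

Corrected query:
SELECT category, price FROM products WHERE price = (SELECT MAX(price) FROM products)

Result:
category | price  
---------+--------
Sports   | 1358.21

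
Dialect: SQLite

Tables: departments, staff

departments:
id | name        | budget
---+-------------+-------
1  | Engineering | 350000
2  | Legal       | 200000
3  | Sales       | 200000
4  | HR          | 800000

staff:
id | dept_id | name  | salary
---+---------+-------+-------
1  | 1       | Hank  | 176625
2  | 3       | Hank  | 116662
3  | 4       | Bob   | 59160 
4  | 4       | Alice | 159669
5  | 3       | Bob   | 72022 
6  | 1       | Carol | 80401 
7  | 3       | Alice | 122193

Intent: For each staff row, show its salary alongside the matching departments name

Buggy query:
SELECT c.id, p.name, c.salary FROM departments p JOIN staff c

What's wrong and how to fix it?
Bug: JOIN with no ON clause produces a cartesian product; every staff row pairs with every departments row

Fix: Add ON c.dept_id = p.id to the JOIN

Corrected query:
SELECT c.id, p.name, c.salary FROM departments p JOIN staff c ON c.dept_id = p.id

Result:
id | name        | salary
---+-------------+-------
1  | Engineering | 176625
2  | Sales       | 116662
3  | HR          | 59160 
4  | HR          | 159669
5  | Sales       | 72022 
6  | Engineering | 80401 
7  | Sales       | 122193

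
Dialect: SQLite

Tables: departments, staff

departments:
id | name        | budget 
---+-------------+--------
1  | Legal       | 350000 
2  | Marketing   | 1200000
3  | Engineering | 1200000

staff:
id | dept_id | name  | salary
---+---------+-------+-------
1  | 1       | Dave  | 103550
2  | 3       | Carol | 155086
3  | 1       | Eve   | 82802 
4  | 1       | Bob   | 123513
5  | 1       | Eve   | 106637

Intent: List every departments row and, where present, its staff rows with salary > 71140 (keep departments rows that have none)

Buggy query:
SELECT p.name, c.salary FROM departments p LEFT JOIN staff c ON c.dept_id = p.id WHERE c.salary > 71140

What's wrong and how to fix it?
Bug: Filtering c.salary in WHERE discards the NULL rows produced by LEFT JOIN, turning it into an inner join

Fix: Move the right-table condition into the ON clause so unmatched parents are kept

Corrected query:
SELECT p.name, c.salary FROM departments p LEFT JOIN staff c ON c.dept_id = p.id AND c.salary > 71140

Result:
name        | salary
------------+-------
Legal       | 82802 
Legal       | 103550
Legal       | 106637
Legal       | 123513
Marketing   | NULL  
Engineering | 155086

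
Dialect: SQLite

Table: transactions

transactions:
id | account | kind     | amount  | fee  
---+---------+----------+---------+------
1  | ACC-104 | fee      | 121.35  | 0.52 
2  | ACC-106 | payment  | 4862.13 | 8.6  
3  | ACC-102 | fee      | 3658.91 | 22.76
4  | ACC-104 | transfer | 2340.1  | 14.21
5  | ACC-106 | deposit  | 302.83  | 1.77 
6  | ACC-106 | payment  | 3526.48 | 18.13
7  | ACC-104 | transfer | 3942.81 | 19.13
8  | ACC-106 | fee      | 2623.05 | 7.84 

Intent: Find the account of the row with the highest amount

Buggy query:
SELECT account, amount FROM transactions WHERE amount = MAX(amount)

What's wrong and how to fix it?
Bug: MAX(amount) is an aggregate and cannot be used directly in WHERE

Fix: Wrap MAX in a scalar subquery so WHERE compares against a single value

Corrected query:
SELECT account, amount FROM transactions WHERE amount = (SELECT MAX(amount) FROM transactions)

Result:
account | amount 
--------+--------
ACC-106 | 4862.13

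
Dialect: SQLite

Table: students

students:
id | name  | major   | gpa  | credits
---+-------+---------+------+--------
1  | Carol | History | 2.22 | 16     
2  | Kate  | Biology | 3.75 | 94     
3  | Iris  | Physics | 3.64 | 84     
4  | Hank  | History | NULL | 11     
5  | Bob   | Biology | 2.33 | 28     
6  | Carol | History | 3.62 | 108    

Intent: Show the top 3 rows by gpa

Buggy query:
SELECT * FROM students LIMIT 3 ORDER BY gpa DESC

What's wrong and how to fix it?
Bug: LIMIT must come after ORDER BY

Fix: Sort with ORDER BY, then apply LIMIT

Corrected query:
SELECT * FROM students ORDER BY gpa DESC LIMIT 3

Result:
id | name  | major   | gpa  | credits
---+-------+---------+------+--------
2  | Kate  | Biology | 3.75 | 94     
3  | Iris  | Physics | 3.64 | 84     
6  | Carol | History | 3.62 | 108    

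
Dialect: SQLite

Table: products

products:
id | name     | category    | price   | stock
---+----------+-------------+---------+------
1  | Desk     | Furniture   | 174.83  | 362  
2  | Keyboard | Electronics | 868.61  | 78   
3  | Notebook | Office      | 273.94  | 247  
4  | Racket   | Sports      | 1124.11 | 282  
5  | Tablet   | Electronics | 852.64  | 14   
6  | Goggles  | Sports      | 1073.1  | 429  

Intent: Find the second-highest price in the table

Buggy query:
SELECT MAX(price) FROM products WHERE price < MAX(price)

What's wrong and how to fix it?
Bug: MAX(price) on the right of the comparison is an aggregate-in-WHERE error

Fix: Compute the overall MAX in a subquery, then take MAX of rows below it

Corrected query:
SELECT MAX(price) FROM products WHERE price < (SELECT MAX(price) FROM products)

Result:
MAX(price)
----------
1073.1    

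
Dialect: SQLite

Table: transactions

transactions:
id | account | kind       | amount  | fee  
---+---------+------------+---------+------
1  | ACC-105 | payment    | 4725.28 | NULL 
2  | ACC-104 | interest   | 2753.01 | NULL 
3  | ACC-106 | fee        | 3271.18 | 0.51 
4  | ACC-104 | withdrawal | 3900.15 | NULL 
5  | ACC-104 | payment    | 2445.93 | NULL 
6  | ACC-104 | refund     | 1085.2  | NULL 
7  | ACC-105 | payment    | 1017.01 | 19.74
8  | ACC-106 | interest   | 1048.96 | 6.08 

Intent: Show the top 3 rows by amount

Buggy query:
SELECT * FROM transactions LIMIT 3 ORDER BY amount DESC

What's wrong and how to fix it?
Bug: ORDER BY cannot follow LIMIT; LIMIT is the final clause

Fix: Sort with ORDER BY, then apply LIMIT

Corrected query:
SELECT * FROM transactions ORDER BY amount DESC LIMIT 3

Result:
id | account | kind       | amount  | fee 
---+---------+------------+---------+-----
1  | ACC-105 | payment    | 4725.28 | NULL
4  | ACC-104 | withdrawal | 3900.15 | NULL
3  | ACC-106 | fee        | 3271.18 | 0.51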